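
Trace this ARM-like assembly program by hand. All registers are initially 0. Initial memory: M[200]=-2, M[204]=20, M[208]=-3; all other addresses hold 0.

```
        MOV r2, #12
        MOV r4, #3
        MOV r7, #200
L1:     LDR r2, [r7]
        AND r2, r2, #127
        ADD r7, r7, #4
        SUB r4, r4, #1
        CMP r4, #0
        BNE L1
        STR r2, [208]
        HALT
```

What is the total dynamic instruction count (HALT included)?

r2=12
r4=3
r7=200
r2=M[200]=-2
r2=(-2)&127=126
r7=200+4=204
r4=3-1=2
CMP r4, #0  (cmp 2,0)
BNE L1: taken
r2=M[204]=20
r2=20&127=20
r7=204+4=208
r4=2-1=1
CMP r4, #0  (cmp 1,0)
BNE L1: taken
r2=M[208]=-3
r2=(-3)&127=125
r7=208+4=212
r4=1-1=0
CMP r4, #0  (cmp 0,0)
BNE L1: not taken
STR r2, [208] → M[208]=125
halt.
Total executed instructions: 23.

23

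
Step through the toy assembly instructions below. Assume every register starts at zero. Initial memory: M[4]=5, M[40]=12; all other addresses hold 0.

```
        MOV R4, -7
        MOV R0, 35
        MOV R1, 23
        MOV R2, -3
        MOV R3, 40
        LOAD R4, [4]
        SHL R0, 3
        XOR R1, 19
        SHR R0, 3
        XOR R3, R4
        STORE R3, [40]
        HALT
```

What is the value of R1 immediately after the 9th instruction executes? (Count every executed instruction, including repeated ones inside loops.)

4

after MOV R4, -7: R4=-7
after MOV R0, 35: R0=35
after MOV R1, 23: R1=23
after MOV R2, -3: R2=-3
after MOV R3, 40: R3=40
after LOAD R4, [4]: R4=M[4]=5
after SHL R0, 3: R0=35<<3=280
after XOR R1, 19: R1=23^19=4
after SHR R0, 3: R0=280>>3=35
After step 9: R1 = 4.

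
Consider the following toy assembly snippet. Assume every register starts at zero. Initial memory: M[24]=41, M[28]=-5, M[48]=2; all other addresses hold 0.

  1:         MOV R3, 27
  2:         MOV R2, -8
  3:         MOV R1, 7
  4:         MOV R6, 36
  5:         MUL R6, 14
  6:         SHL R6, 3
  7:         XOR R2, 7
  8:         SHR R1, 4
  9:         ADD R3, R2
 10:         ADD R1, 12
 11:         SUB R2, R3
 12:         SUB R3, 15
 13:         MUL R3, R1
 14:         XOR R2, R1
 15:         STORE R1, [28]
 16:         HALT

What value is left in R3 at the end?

132

MOV R3, 27 → R3=27
MOV R2, -8 → R2=-8
MOV R1, 7 → R1=7
MOV R6, 36 → R6=36
MUL R6, 14 → R6=36*14=504
SHL R6, 3 → R6=504<<3=4032
XOR R2, 7 → R2=(-8)^7=-1
SHR R1, 4 → R1=7>>4=0
ADD R3, R2 → R3=27+(-1)=26
ADD R1, 12 → R1=0+12=12
SUB R2, R3 → R2=(-1)-26=-27
SUB R3, 15 → R3=26-15=11
MUL R3, R1 → R3=11*12=132
XOR R2, R1 → R2=(-27)^12=-23
STORE R1, [28] → M[28]=12
halt.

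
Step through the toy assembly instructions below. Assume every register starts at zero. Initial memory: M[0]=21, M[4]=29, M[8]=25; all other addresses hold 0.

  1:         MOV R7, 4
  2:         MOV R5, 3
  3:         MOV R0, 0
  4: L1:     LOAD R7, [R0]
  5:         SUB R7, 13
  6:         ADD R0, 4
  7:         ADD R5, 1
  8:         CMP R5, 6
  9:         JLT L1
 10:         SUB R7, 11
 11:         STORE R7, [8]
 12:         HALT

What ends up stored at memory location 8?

after MOV R7, 4: R7=4
after MOV R5, 3: R5=3
after MOV R0, 0: R0=0
after LOAD R7, [R0]: R7=M[0]=21
after SUB R7, 13: R7=21-13=8
after ADD R0, 4: R0=0+4=4
after ADD R5, 1: R5=3+1=4
CMP R5, 6  (cmp 4,6)
JLT L1: taken
after LOAD R7, [R0]: R7=M[4]=29
after SUB R7, 13: R7=29-13=16
after ADD R0, 4: R0=4+4=8
after ADD R5, 1: R5=4+1=5
CMP R5, 6  (cmp 5,6)
JLT L1: taken
after LOAD R7, [R0]: R7=M[8]=25
after SUB R7, 13: R7=25-13=12
after ADD R0, 4: R0=8+4=12
after ADD R5, 1: R5=5+1=6
CMP R5, 6  (cmp 6,6)
JLT L1: not taken
after SUB R7, 11: R7=12-11=1
STORE R7, [8] → M[8]=1
halt.

1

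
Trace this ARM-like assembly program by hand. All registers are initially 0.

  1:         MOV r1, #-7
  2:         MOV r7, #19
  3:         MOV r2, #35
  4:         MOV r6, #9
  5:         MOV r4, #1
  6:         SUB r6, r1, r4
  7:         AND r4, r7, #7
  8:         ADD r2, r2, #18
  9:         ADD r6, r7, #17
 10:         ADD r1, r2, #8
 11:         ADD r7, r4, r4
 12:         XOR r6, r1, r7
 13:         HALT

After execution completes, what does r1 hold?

after MOV r1, #-7: r1=-7
after MOV r7, #19: r7=19
after MOV r2, #35: r2=35
after MOV r6, #9: r6=9
after MOV r4, #1: r4=1
after SUB r6, r1, r4: r6=(-7)-1=-8
after AND r4, r7, #7: r4=19&7=3
after ADD r2, r2, #18: r2=35+18=53
after ADD r6, r7, #17: r6=19+17=36
after ADD r1, r2, #8: r1=53+8=61
after ADD r7, r4, r4: r7=3+3=6
after XOR r6, r1, r7: r6=61^6=59
halt.

61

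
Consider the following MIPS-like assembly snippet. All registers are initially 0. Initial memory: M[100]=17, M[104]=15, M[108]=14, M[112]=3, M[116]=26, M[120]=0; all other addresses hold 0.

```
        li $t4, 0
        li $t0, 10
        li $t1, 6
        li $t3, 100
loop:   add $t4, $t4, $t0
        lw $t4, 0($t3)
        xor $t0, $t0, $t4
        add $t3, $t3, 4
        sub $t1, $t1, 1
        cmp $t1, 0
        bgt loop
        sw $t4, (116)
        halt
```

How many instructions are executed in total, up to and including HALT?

48

after li $t4, 0: $t4=0
after li $t0, 10: $t0=10
after li $t1, 6: $t1=6
after li $t3, 100: $t3=100
after add $t4, $t4, $t0: $t4=0+10=10
after lw $t4, 0($t3): $t4=M[100]=17
after xor $t0, $t0, $t4: $t0=10^17=27
after add $t3, $t3, 4: $t3=100+4=104
after sub $t1, $t1, 1: $t1=6-1=5
cmp $t1, 0  (cmp 5,0)
bgt loop: taken
after add $t4, $t4, $t0: $t4=17+27=44
after lw $t4, 0($t3): $t4=M[104]=15
after xor $t0, $t0, $t4: $t0=27^15=20
after add $t3, $t3, 4: $t3=104+4=108
after sub $t1, $t1, 1: $t1=5-1=4
cmp $t1, 0  (cmp 4,0)
bgt loop: taken
after add $t4, $t4, $t0: $t4=15+20=35
after lw $t4, 0($t3): $t4=M[108]=14
after xor $t0, $t0, $t4: $t0=20^14=26
after add $t3, $t3, 4: $t3=108+4=112
after sub $t1, $t1, 1: $t1=4-1=3
cmp $t1, 0  (cmp 3,0)
bgt loop: taken
after add $t4, $t4, $t0: $t4=14+26=40
after lw $t4, 0($t3): $t4=M[112]=3
after xor $t0, $t0, $t4: $t0=26^3=25
after add $t3, $t3, 4: $t3=112+4=116
after sub $t1, $t1, 1: $t1=3-1=2
cmp $t1, 0  (cmp 2,0)
bgt loop: taken
after add $t4, $t4, $t0: $t4=3+25=28
after lw $t4, 0($t3): $t4=M[116]=26
after xor $t0, $t0, $t4: $t0=25^26=3
after add $t3, $t3, 4: $t3=116+4=120
after sub $t1, $t1, 1: $t1=2-1=1
cmp $t1, 0  (cmp 1,0)
bgt loop: taken
after add $t4, $t4, $t0: $t4=26+3=29
after lw $t4, 0($t3): $t4=M[120]=0
after xor $t0, $t0, $t4: $t0=3^0=3
after add $t3, $t3, 4: $t3=120+4=124
after sub $t1, $t1, 1: $t1=1-1=0
cmp $t1, 0  (cmp 0,0)
bgt loop: not taken
sw $t4, (116) → M[116]=0
halt.
Total executed instructions: 48.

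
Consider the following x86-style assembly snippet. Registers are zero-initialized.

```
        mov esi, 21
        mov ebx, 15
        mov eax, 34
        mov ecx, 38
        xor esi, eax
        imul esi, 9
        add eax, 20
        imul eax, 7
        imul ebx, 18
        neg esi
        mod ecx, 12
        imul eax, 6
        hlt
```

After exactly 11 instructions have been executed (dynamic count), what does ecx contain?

2

esi=21
ebx=15
eax=34
ecx=38
esi=21^34=55
esi=55*9=495
eax=34+20=54
eax=54*7=378
ebx=15*18=270
esi=-(495)=-495
ecx=38%12=2
After step 11: ecx = 2.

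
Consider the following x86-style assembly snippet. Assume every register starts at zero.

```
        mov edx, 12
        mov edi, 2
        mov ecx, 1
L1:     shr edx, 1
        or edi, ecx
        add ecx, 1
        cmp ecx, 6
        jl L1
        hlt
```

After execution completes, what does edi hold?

mov edx, 12 → edx=12
mov edi, 2 → edi=2
mov ecx, 1 → ecx=1
shr edx, 1 → edx=12>>1=6
or edi, ecx → edi=2|1=3
add ecx, 1 → ecx=1+1=2
cmp ecx, 6  (cmp 2,6)
jl L1: taken
shr edx, 1 → edx=6>>1=3
or edi, ecx → edi=3|2=3
add ecx, 1 → ecx=2+1=3
cmp ecx, 6  (cmp 3,6)
jl L1: taken
shr edx, 1 → edx=3>>1=1
or edi, ecx → edi=3|3=3
add ecx, 1 → ecx=3+1=4
cmp ecx, 6  (cmp 4,6)
jl L1: taken
shr edx, 1 → edx=1>>1=0
or edi, ecx → edi=3|4=7
add ecx, 1 → ecx=4+1=5
cmp ecx, 6  (cmp 5,6)
jl L1: taken
shr edx, 1 → edx=0>>1=0
or edi, ecx → edi=7|5=7
add ecx, 1 → ecx=5+1=6
cmp ecx, 6  (cmp 6,6)
jl L1: not taken
halt.

7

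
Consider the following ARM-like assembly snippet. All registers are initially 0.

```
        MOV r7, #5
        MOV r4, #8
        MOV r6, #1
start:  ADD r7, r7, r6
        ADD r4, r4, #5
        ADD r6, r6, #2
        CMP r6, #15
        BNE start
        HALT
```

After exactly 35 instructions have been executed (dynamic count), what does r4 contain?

43

r7=5
r4=8
r6=1
r7=5+1=6
r4=8+5=13
r6=1+2=3
CMP r6, #15  (cmp 3,15)
BNE start: taken
r7=6+3=9
r4=13+5=18
r6=3+2=5
CMP r6, #15  (cmp 5,15)
BNE start: taken
r7=9+5=14
r4=18+5=23
r6=5+2=7
CMP r6, #15  (cmp 7,15)
BNE start: taken
r7=14+7=21
r4=23+5=28
r6=7+2=9
CMP r6, #15  (cmp 9,15)
BNE start: taken
r7=21+9=30
r4=28+5=33
r6=9+2=11
CMP r6, #15  (cmp 11,15)
BNE start: taken
r7=30+11=41
r4=33+5=38
r6=11+2=13
CMP r6, #15  (cmp 13,15)
BNE start: taken
r7=41+13=54
r4=38+5=43
After step 35: r4 = 43.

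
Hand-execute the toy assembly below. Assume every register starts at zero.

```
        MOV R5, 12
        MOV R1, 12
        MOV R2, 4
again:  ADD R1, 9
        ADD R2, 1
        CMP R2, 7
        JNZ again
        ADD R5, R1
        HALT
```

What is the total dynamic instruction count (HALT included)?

MOV R5, 12 → R5=12
MOV R1, 12 → R1=12
MOV R2, 4 → R2=4
ADD R1, 9 → R1=12+9=21
ADD R2, 1 → R2=4+1=5
CMP R2, 7  (cmp 5,7)
JNZ again: taken
ADD R1, 9 → R1=21+9=30
ADD R2, 1 → R2=5+1=6
CMP R2, 7  (cmp 6,7)
JNZ again: taken
ADD R1, 9 → R1=30+9=39
ADD R2, 1 → R2=6+1=7
CMP R2, 7  (cmp 7,7)
JNZ again: not taken
ADD R5, R1 → R5=12+39=51
halt.
Total executed instructions: 17.

17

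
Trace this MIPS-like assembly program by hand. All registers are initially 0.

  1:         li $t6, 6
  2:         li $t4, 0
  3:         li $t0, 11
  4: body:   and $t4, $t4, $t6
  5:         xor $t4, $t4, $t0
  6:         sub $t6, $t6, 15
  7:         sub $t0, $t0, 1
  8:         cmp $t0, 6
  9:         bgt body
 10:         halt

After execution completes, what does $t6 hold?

after li $t6, 6: $t6=6
after li $t4, 0: $t4=0
after li $t0, 11: $t0=11
after and $t4, $t4, $t6: $t4=0&6=0
after xor $t4, $t4, $t0: $t4=0^11=11
after sub $t6, $t6, 15: $t6=6-15=-9
after sub $t0, $t0, 1: $t0=11-1=10
cmp $t0, 6  (cmp 10,6)
bgt body: taken
after and $t4, $t4, $t6: $t4=11&(-9)=3
after xor $t4, $t4, $t0: $t4=3^10=9
after sub $t6, $t6, 15: $t6=(-9)-15=-24
after sub $t0, $t0, 1: $t0=10-1=9
cmp $t0, 6  (cmp 9,6)
bgt body: taken
after and $t4, $t4, $t6: $t4=9&(-24)=8
after xor $t4, $t4, $t0: $t4=8^9=1
after sub $t6, $t6, 15: $t6=(-24)-15=-39
after sub $t0, $t0, 1: $t0=9-1=8
cmp $t0, 6  (cmp 8,6)
bgt body: taken
after and $t4, $t4, $t6: $t4=1&(-39)=1
after xor $t4, $t4, $t0: $t4=1^8=9
after sub $t6, $t6, 15: $t6=(-39)-15=-54
after sub $t0, $t0, 1: $t0=8-1=7
cmp $t0, 6  (cmp 7,6)
bgt body: taken
after and $t4, $t4, $t6: $t4=9&(-54)=8
after xor $t4, $t4, $t0: $t4=8^7=15
after sub $t6, $t6, 15: $t6=(-54)-15=-69
after sub $t0, $t0, 1: $t0=7-1=6
cmp $t0, 6  (cmp 6,6)
bgt body: not taken
halt.

-69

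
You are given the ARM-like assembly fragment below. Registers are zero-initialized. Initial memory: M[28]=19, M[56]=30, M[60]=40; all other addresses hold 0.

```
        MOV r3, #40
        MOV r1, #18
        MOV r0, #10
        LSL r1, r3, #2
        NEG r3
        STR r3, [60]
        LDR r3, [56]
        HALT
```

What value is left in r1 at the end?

r3=40
r1=18
r0=10
r1=40<<2=160
r3=-(40)=-40
STR r3, [60] → M[60]=-40
r3=M[56]=30
halt.

160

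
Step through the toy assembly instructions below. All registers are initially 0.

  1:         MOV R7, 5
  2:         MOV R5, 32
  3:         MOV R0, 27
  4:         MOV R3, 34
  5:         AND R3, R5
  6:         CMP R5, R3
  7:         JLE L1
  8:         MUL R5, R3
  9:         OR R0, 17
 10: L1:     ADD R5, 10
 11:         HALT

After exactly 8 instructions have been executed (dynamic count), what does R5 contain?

MOV R7, 5 → R7=5
MOV R5, 32 → R5=32
MOV R0, 27 → R0=27
MOV R3, 34 → R3=34
AND R3, R5 → R3=34&32=32
CMP R5, R3  (cmp 32,32)
JLE L1: taken
ADD R5, 10 → R5=32+10=42
After step 8: R5 = 42.

42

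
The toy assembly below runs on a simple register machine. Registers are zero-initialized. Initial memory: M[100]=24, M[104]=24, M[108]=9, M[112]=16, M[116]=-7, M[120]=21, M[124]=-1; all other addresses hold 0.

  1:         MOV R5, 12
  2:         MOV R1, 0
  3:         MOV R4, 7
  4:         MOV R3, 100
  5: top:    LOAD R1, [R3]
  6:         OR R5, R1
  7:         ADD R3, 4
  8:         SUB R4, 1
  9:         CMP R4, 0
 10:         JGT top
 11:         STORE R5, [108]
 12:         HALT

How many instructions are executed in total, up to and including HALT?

after MOV R5, 12: R5=12
after MOV R1, 0: R1=0
after MOV R4, 7: R4=7
after MOV R3, 100: R3=100
after LOAD R1, [R3]: R1=M[100]=24
after OR R5, R1: R5=12|24=28
after ADD R3, 4: R3=100+4=104
after SUB R4, 1: R4=7-1=6
CMP R4, 0  (cmp 6,0)
JGT top: taken
after LOAD R1, [R3]: R1=M[104]=24
after OR R5, R1: R5=28|24=28
after ADD R3, 4: R3=104+4=108
after SUB R4, 1: R4=6-1=5
CMP R4, 0  (cmp 5,0)
JGT top: taken
after LOAD R1, [R3]: R1=M[108]=9
after OR R5, R1: R5=28|9=29
after ADD R3, 4: R3=108+4=112
after SUB R4, 1: R4=5-1=4
CMP R4, 0  (cmp 4,0)
JGT top: taken
after LOAD R1, [R3]: R1=M[112]=16
after OR R5, R1: R5=29|16=29
after ADD R3, 4: R3=112+4=116
after SUB R4, 1: R4=4-1=3
CMP R4, 0  (cmp 3,0)
JGT top: taken
after LOAD R1, [R3]: R1=M[116]=-7
after OR R5, R1: R5=29|(-7)=-3
after ADD R3, 4: R3=116+4=120
after SUB R4, 1: R4=3-1=2
CMP R4, 0  (cmp 2,0)
JGT top: taken
after LOAD R1, [R3]: R1=M[120]=21
after OR R5, R1: R5=(-3)|21=-3
after ADD R3, 4: R3=120+4=124
after SUB R4, 1: R4=2-1=1
CMP R4, 0  (cmp 1,0)
JGT top: taken
after LOAD R1, [R3]: R1=M[124]=-1
after OR R5, R1: R5=(-3)|(-1)=-1
after ADD R3, 4: R3=124+4=128
after SUB R4, 1: R4=1-1=0
CMP R4, 0  (cmp 0,0)
JGT top: not taken
STORE R5, [108] → M[108]=-1
halt.
Total executed instructions: 48.

48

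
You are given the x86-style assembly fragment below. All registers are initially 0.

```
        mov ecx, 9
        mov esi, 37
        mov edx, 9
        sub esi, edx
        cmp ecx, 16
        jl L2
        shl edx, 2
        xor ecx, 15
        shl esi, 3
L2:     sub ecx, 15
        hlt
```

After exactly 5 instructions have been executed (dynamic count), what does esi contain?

28

ecx=9
esi=37
edx=9
esi=37-9=28
cmp ecx, 16  (cmp 9,16)
After step 5: esi = 28.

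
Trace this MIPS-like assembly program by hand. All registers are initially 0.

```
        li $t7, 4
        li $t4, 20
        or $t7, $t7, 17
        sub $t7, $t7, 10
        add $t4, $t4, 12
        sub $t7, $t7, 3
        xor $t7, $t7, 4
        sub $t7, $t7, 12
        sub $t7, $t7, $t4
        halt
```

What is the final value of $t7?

-32

$t7=4
$t4=20
$t7=4|17=21
$t7=21-10=11
$t4=20+12=32
$t7=11-3=8
$t7=8^4=12
$t7=12-12=0
$t7=0-32=-32
halt.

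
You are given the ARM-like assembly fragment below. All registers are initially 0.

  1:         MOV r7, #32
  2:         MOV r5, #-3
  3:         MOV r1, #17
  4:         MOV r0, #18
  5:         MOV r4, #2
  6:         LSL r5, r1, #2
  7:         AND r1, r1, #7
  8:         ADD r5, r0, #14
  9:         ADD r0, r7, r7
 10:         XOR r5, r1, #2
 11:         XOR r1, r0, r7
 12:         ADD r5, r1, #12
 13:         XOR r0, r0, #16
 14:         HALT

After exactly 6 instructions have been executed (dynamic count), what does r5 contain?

MOV r7, #32 → r7=32
MOV r5, #-3 → r5=-3
MOV r1, #17 → r1=17
MOV r0, #18 → r0=18
MOV r4, #2 → r4=2
LSL r5, r1, #2 → r5=17<<2=68
After step 6: r5 = 68.

68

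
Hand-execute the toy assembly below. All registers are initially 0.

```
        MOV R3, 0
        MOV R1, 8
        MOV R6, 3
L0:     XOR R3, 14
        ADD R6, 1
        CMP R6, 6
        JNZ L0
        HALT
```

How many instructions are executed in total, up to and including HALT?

16

after MOV R3, 0: R3=0
after MOV R1, 8: R1=8
after MOV R6, 3: R6=3
after XOR R3, 14: R3=0^14=14
after ADD R6, 1: R6=3+1=4
CMP R6, 6  (cmp 4,6)
JNZ L0: taken
after XOR R3, 14: R3=14^14=0
after ADD R6, 1: R6=4+1=5
CMP R6, 6  (cmp 5,6)
JNZ L0: taken
after XOR R3, 14: R3=0^14=14
after ADD R6, 1: R6=5+1=6
CMP R6, 6  (cmp 6,6)
JNZ L0: not taken
halt.
Total executed instructions: 16.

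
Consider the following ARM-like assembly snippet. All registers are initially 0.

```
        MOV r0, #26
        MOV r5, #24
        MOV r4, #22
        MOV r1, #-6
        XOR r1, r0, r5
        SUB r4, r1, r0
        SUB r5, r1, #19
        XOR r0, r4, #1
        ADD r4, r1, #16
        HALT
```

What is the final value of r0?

-23

r0=26
r5=24
r4=22
r1=-6
r1=26^24=2
r4=2-26=-24
r5=2-19=-17
r0=(-24)^1=-23
r4=2+16=18
halt.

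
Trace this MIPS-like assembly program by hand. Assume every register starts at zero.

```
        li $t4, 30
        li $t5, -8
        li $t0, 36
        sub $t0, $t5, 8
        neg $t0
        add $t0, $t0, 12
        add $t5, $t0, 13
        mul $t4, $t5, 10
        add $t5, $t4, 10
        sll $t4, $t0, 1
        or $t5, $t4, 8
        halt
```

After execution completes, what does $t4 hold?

56

$t4=30
$t5=-8
$t0=36
$t0=(-8)-8=-16
$t0=-(-16)=16
$t0=16+12=28
$t5=28+13=41
$t4=41*10=410
$t5=410+10=420
$t4=28<<1=56
$t5=56|8=56
halt.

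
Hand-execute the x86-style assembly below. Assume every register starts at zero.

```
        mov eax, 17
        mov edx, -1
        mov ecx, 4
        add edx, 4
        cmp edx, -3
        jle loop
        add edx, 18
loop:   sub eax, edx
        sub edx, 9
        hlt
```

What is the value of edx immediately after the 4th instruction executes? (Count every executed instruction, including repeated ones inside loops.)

3

after mov eax, 17: eax=17
after mov edx, -1: edx=-1
after mov ecx, 4: ecx=4
after add edx, 4: edx=(-1)+4=3
After step 4: edx = 3.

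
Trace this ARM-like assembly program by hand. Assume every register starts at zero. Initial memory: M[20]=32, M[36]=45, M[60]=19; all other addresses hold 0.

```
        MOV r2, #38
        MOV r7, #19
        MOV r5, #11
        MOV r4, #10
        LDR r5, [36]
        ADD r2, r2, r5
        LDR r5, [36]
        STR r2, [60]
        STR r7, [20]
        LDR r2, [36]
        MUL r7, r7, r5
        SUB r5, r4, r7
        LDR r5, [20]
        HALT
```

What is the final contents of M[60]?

83

after MOV r2, #38: r2=38
after MOV r7, #19: r7=19
after MOV r5, #11: r5=11
after MOV r4, #10: r4=10
after LDR r5, [36]: r5=M[36]=45
after ADD r2, r2, r5: r2=38+45=83
after LDR r5, [36]: r5=M[36]=45
STR r2, [60] → M[60]=83
STR r7, [20] → M[20]=19
after LDR r2, [36]: r2=M[36]=45
after MUL r7, r7, r5: r7=19*45=855
after SUB r5, r4, r7: r5=10-855=-845
after LDR r5, [20]: r5=M[20]=19
halt.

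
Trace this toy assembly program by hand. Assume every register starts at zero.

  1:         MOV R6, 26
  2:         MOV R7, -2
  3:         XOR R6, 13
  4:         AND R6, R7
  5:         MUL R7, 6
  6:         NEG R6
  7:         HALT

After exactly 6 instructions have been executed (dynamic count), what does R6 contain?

R6=26
R7=-2
R6=26^13=23
R6=23&(-2)=22
R7=(-2)*6=-12
R6=-(22)=-22
After step 6: R6 = -22.

-22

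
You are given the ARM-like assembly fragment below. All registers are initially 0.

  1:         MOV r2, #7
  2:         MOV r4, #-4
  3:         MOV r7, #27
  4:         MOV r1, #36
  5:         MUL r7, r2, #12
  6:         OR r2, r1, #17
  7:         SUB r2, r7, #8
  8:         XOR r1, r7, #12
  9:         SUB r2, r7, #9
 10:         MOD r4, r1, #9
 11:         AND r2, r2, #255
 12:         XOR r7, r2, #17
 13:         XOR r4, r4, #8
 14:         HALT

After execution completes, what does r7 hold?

r2=7
r4=-4
r7=27
r1=36
r7=7*12=84
r2=36|17=53
r2=84-8=76
r1=84^12=88
r2=84-9=75
r4=88%9=7
r2=75&255=75
r7=75^17=90
r4=7^8=15
halt.

90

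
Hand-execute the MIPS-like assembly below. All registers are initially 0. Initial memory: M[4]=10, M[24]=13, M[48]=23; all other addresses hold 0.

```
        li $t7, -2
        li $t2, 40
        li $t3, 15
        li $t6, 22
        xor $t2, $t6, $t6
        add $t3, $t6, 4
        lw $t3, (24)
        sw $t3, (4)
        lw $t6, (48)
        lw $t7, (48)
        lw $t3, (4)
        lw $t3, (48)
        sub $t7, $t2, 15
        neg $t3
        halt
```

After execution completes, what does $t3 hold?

-23

$t7=-2
$t2=40
$t3=15
$t6=22
$t2=22^22=0
$t3=22+4=26
$t3=M[24]=13
sw $t3, (4) → M[4]=13
$t6=M[48]=23
$t7=M[48]=23
$t3=M[4]=13
$t3=M[48]=23
$t7=0-15=-15
$t3=-(23)=-23
halt.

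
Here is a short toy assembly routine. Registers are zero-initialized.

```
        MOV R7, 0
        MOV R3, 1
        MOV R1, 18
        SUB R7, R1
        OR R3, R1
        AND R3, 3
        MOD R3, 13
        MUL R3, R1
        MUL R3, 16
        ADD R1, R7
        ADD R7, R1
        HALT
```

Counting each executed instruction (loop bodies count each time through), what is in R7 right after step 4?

after MOV R7, 0: R7=0
after MOV R3, 1: R3=1
after MOV R1, 18: R1=18
after SUB R7, R1: R7=0-18=-18
After step 4: R7 = -18.

-18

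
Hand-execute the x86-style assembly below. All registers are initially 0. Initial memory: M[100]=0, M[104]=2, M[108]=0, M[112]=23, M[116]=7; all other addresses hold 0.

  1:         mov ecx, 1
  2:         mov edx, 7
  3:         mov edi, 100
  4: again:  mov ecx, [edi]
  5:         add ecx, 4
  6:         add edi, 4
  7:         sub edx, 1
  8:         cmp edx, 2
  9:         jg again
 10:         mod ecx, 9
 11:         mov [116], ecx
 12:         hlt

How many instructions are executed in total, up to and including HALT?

ecx=1
edx=7
edi=100
ecx=M[100]=0
ecx=0+4=4
edi=100+4=104
edx=7-1=6
cmp edx, 2  (cmp 6,2)
jg again: taken
ecx=M[104]=2
ecx=2+4=6
edi=104+4=108
edx=6-1=5
cmp edx, 2  (cmp 5,2)
jg again: taken
ecx=M[108]=0
ecx=0+4=4
edi=108+4=112
edx=5-1=4
cmp edx, 2  (cmp 4,2)
jg again: taken
ecx=M[112]=23
ecx=23+4=27
edi=112+4=116
edx=4-1=3
cmp edx, 2  (cmp 3,2)
jg again: taken
ecx=M[116]=7
ecx=7+4=11
edi=116+4=120
edx=3-1=2
cmp edx, 2  (cmp 2,2)
jg again: not taken
ecx=11%9=2
mov [116], ecx → M[116]=2
halt.
Total executed instructions: 36.

36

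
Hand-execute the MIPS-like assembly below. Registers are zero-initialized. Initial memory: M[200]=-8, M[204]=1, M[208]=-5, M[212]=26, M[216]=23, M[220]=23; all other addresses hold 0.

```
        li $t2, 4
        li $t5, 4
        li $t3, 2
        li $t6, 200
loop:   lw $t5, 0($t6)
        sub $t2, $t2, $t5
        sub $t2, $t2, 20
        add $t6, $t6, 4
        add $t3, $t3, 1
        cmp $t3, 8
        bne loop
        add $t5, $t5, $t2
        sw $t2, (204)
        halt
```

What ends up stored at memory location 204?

$t2=4
$t5=4
$t3=2
$t6=200
$t5=M[200]=-8
$t2=4-(-8)=12
$t2=12-20=-8
$t6=200+4=204
$t3=2+1=3
cmp $t3, 8  (cmp 3,8)
bne loop: taken
$t5=M[204]=1
$t2=(-8)-1=-9
$t2=(-9)-20=-29
$t6=204+4=208
$t3=3+1=4
cmp $t3, 8  (cmp 4,8)
bne loop: taken
$t5=M[208]=-5
$t2=(-29)-(-5)=-24
$t2=(-24)-20=-44
$t6=208+4=212
$t3=4+1=5
cmp $t3, 8  (cmp 5,8)
bne loop: taken
$t5=M[212]=26
$t2=(-44)-26=-70
$t2=(-70)-20=-90
$t6=212+4=216
$t3=5+1=6
cmp $t3, 8  (cmp 6,8)
bne loop: taken
$t5=M[216]=23
$t2=(-90)-23=-113
$t2=(-113)-20=-133
$t6=216+4=220
$t3=6+1=7
cmp $t3, 8  (cmp 7,8)
bne loop: taken
$t5=M[220]=23
$t2=(-133)-23=-156
$t2=(-156)-20=-176
$t6=220+4=224
$t3=7+1=8
cmp $t3, 8  (cmp 8,8)
bne loop: not taken
$t5=23+(-176)=-153
sw $t2, (204) → M[204]=-176
halt.

-176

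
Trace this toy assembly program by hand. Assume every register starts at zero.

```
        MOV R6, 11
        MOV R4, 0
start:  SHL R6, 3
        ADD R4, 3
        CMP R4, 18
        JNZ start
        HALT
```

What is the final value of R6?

MOV R6, 11 → R6=11
MOV R4, 0 → R4=0
SHL R6, 3 → R6=11<<3=88
ADD R4, 3 → R4=0+3=3
CMP R4, 18  (cmp 3,18)
JNZ start: taken
SHL R6, 3 → R6=88<<3=704
ADD R4, 3 → R4=3+3=6
CMP R4, 18  (cmp 6,18)
JNZ start: taken
SHL R6, 3 → R6=704<<3=5632
ADD R4, 3 → R4=6+3=9
CMP R4, 18  (cmp 9,18)
JNZ start: taken
SHL R6, 3 → R6=5632<<3=45056
ADD R4, 3 → R4=9+3=12
CMP R4, 18  (cmp 12,18)
JNZ start: taken
SHL R6, 3 → R6=45056<<3=360448
ADD R4, 3 → R4=12+3=15
CMP R4, 18  (cmp 15,18)
JNZ start: taken
SHL R6, 3 → R6=360448<<3=2883584
ADD R4, 3 → R4=15+3=18
CMP R4, 18  (cmp 18,18)
JNZ start: not taken
halt.

2883584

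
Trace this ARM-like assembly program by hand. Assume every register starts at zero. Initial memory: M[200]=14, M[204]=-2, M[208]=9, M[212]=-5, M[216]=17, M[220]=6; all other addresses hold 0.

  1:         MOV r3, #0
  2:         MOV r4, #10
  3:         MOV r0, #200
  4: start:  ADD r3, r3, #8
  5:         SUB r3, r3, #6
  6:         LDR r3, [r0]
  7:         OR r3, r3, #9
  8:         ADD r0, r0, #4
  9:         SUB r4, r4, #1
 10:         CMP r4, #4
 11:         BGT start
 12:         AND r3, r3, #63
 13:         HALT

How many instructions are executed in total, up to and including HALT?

MOV r3, #0 → r3=0
MOV r4, #10 → r4=10
MOV r0, #200 → r0=200
ADD r3, r3, #8 → r3=0+8=8
SUB r3, r3, #6 → r3=8-6=2
LDR r3, [r0] → r3=M[200]=14
OR r3, r3, #9 → r3=14|9=15
ADD r0, r0, #4 → r0=200+4=204
SUB r4, r4, #1 → r4=10-1=9
CMP r4, #4  (cmp 9,4)
BGT start: taken
ADD r3, r3, #8 → r3=15+8=23
SUB r3, r3, #6 → r3=23-6=17
LDR r3, [r0] → r3=M[204]=-2
OR r3, r3, #9 → r3=(-2)|9=-1
ADD r0, r0, #4 → r0=204+4=208
SUB r4, r4, #1 → r4=9-1=8
CMP r4, #4  (cmp 8,4)
BGT start: taken
ADD r3, r3, #8 → r3=(-1)+8=7
SUB r3, r3, #6 → r3=7-6=1
LDR r3, [r0] → r3=M[208]=9
OR r3, r3, #9 → r3=9|9=9
ADD r0, r0, #4 → r0=208+4=212
SUB r4, r4, #1 → r4=8-1=7
CMP r4, #4  (cmp 7,4)
BGT start: taken
ADD r3, r3, #8 → r3=9+8=17
SUB r3, r3, #6 → r3=17-6=11
LDR r3, [r0] → r3=M[212]=-5
OR r3, r3, #9 → r3=(-5)|9=-5
ADD r0, r0, #4 → r0=212+4=216
SUB r4, r4, #1 → r4=7-1=6
CMP r4, #4  (cmp 6,4)
BGT start: taken
ADD r3, r3, #8 → r3=(-5)+8=3
SUB r3, r3, #6 → r3=3-6=-3
LDR r3, [r0] → r3=M[216]=17
OR r3, r3, #9 → r3=17|9=25
ADD r0, r0, #4 → r0=216+4=220
SUB r4, r4, #1 → r4=6-1=5
CMP r4, #4  (cmp 5,4)
BGT start: taken
ADD r3, r3, #8 → r3=25+8=33
SUB r3, r3, #6 → r3=33-6=27
LDR r3, [r0] → r3=M[220]=6
OR r3, r3, #9 → r3=6|9=15
ADD r0, r0, #4 → r0=220+4=224
SUB r4, r4, #1 → r4=5-1=4
CMP r4, #4  (cmp 4,4)
BGT start: not taken
AND r3, r3, #63 → r3=15&63=15
halt.
Total executed instructions: 53.

53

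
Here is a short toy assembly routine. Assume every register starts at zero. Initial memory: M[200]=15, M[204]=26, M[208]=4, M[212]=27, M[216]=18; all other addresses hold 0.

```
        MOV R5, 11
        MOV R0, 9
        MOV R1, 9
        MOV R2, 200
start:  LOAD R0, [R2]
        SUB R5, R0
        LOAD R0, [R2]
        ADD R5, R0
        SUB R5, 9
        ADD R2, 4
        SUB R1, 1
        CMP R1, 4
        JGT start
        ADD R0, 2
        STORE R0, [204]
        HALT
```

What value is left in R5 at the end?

after MOV R5, 11: R5=11
after MOV R0, 9: R0=9
after MOV R1, 9: R1=9
after MOV R2, 200: R2=200
after LOAD R0, [R2]: R0=M[200]=15
after SUB R5, R0: R5=11-15=-4
after LOAD R0, [R2]: R0=M[200]=15
after ADD R5, R0: R5=(-4)+15=11
after SUB R5, 9: R5=11-9=2
after ADD R2, 4: R2=200+4=204
after SUB R1, 1: R1=9-1=8
CMP R1, 4  (cmp 8,4)
JGT start: taken
after LOAD R0, [R2]: R0=M[204]=26
after SUB R5, R0: R5=2-26=-24
after LOAD R0, [R2]: R0=M[204]=26
after ADD R5, R0: R5=(-24)+26=2
after SUB R5, 9: R5=2-9=-7
after ADD R2, 4: R2=204+4=208
after SUB R1, 1: R1=8-1=7
CMP R1, 4  (cmp 7,4)
JGT start: taken
after LOAD R0, [R2]: R0=M[208]=4
after SUB R5, R0: R5=(-7)-4=-11
after LOAD R0, [R2]: R0=M[208]=4
after ADD R5, R0: R5=(-11)+4=-7
after SUB R5, 9: R5=(-7)-9=-16
after ADD R2, 4: R2=208+4=212
after SUB R1, 1: R1=7-1=6
CMP R1, 4  (cmp 6,4)
JGT start: taken
after LOAD R0, [R2]: R0=M[212]=27
after SUB R5, R0: R5=(-16)-27=-43
after LOAD R0, [R2]: R0=M[212]=27
after ADD R5, R0: R5=(-43)+27=-16
after SUB R5, 9: R5=(-16)-9=-25
after ADD R2, 4: R2=212+4=216
after SUB R1, 1: R1=6-1=5
CMP R1, 4  (cmp 5,4)
JGT start: taken
after LOAD R0, [R2]: R0=M[216]=18
after SUB R5, R0: R5=(-25)-18=-43
after LOAD R0, [R2]: R0=M[216]=18
after ADD R5, R0: R5=(-43)+18=-25
after SUB R5, 9: R5=(-25)-9=-34
after ADD R2, 4: R2=216+4=220
after SUB R1, 1: R1=5-1=4
CMP R1, 4  (cmp 4,4)
JGT start: not taken
after ADD R0, 2: R0=18+2=20
STORE R0, [204] → M[204]=20
halt.

-34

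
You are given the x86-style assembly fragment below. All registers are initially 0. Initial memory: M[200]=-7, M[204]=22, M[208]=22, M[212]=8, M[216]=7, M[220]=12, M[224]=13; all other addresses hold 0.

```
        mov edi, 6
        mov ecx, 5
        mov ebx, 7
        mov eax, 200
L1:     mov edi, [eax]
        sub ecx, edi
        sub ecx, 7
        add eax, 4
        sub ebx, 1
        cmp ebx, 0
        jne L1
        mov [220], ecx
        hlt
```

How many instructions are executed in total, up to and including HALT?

after mov edi, 6: edi=6
after mov ecx, 5: ecx=5
after mov ebx, 7: ebx=7
after mov eax, 200: eax=200
after mov edi, [eax]: edi=M[200]=-7
after sub ecx, edi: ecx=5-(-7)=12
after sub ecx, 7: ecx=12-7=5
after add eax, 4: eax=200+4=204
after sub ebx, 1: ebx=7-1=6
cmp ebx, 0  (cmp 6,0)
jne L1: taken
after mov edi, [eax]: edi=M[204]=22
after sub ecx, edi: ecx=5-22=-17
after sub ecx, 7: ecx=(-17)-7=-24
after add eax, 4: eax=204+4=208
after sub ebx, 1: ebx=6-1=5
cmp ebx, 0  (cmp 5,0)
jne L1: taken
after mov edi, [eax]: edi=M[208]=22
after sub ecx, edi: ecx=(-24)-22=-46
after sub ecx, 7: ecx=(-46)-7=-53
after add eax, 4: eax=208+4=212
after sub ebx, 1: ebx=5-1=4
cmp ebx, 0  (cmp 4,0)
jne L1: taken
after mov edi, [eax]: edi=M[212]=8
after sub ecx, edi: ecx=(-53)-8=-61
after sub ecx, 7: ecx=(-61)-7=-68
after add eax, 4: eax=212+4=216
after sub ebx, 1: ebx=4-1=3
cmp ebx, 0  (cmp 3,0)
jne L1: taken
after mov edi, [eax]: edi=M[216]=7
after sub ecx, edi: ecx=(-68)-7=-75
after sub ecx, 7: ecx=(-75)-7=-82
after add eax, 4: eax=216+4=220
after sub ebx, 1: ebx=3-1=2
cmp ebx, 0  (cmp 2,0)
jne L1: taken
after mov edi, [eax]: edi=M[220]=12
after sub ecx, edi: ecx=(-82)-12=-94
after sub ecx, 7: ecx=(-94)-7=-101
after add eax, 4: eax=220+4=224
after sub ebx, 1: ebx=2-1=1
cmp ebx, 0  (cmp 1,0)
jne L1: taken
after mov edi, [eax]: edi=M[224]=13
after sub ecx, edi: ecx=(-101)-13=-114
after sub ecx, 7: ecx=(-114)-7=-121
after add eax, 4: eax=224+4=228
after sub ebx, 1: ebx=1-1=0
cmp ebx, 0  (cmp 0,0)
jne L1: not taken
mov [220], ecx → M[220]=-121
halt.
Total executed instructions: 55.

55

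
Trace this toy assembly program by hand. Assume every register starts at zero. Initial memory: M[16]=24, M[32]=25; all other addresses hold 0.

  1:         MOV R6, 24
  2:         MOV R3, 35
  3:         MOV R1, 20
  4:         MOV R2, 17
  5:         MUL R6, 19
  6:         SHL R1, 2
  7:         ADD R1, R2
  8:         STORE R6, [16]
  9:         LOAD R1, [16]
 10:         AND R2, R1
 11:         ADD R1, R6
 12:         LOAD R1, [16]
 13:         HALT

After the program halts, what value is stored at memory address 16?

456

after MOV R6, 24: R6=24
after MOV R3, 35: R3=35
after MOV R1, 20: R1=20
after MOV R2, 17: R2=17
after MUL R6, 19: R6=24*19=456
after SHL R1, 2: R1=20<<2=80
after ADD R1, R2: R1=80+17=97
STORE R6, [16] → M[16]=456
after LOAD R1, [16]: R1=M[16]=456
after AND R2, R1: R2=17&456=0
after ADD R1, R6: R1=456+456=912
after LOAD R1, [16]: R1=M[16]=456
halt.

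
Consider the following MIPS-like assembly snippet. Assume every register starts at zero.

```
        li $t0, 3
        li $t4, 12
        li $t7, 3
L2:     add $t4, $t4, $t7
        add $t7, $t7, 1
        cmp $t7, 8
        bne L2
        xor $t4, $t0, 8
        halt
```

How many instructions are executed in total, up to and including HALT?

$t0=3
$t4=12
$t7=3
$t4=12+3=15
$t7=3+1=4
cmp $t7, 8  (cmp 4,8)
bne L2: taken
$t4=15+4=19
$t7=4+1=5
cmp $t7, 8  (cmp 5,8)
bne L2: taken
$t4=19+5=24
$t7=5+1=6
cmp $t7, 8  (cmp 6,8)
bne L2: taken
$t4=24+6=30
$t7=6+1=7
cmp $t7, 8  (cmp 7,8)
bne L2: taken
$t4=30+7=37
$t7=7+1=8
cmp $t7, 8  (cmp 8,8)
bne L2: not taken
$t4=3^8=11
halt.
Total executed instructions: 25.

25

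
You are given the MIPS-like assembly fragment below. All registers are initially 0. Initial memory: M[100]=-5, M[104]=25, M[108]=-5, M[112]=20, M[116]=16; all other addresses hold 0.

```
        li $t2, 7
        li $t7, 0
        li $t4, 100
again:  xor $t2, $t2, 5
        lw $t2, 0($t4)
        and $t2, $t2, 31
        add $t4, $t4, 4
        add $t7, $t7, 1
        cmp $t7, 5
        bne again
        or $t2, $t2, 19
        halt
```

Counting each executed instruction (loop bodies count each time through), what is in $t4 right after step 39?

li $t2, 7 → $t2=7
li $t7, 0 → $t7=0
li $t4, 100 → $t4=100
xor $t2, $t2, 5 → $t2=7^5=2
lw $t2, 0($t4) → $t2=M[100]=-5
and $t2, $t2, 31 → $t2=(-5)&31=27
add $t4, $t4, 4 → $t4=100+4=104
add $t7, $t7, 1 → $t7=0+1=1
cmp $t7, 5  (cmp 1,5)
bne again: taken
xor $t2, $t2, 5 → $t2=27^5=30
lw $t2, 0($t4) → $t2=M[104]=25
and $t2, $t2, 31 → $t2=25&31=25
add $t4, $t4, 4 → $t4=104+4=108
add $t7, $t7, 1 → $t7=1+1=2
cmp $t7, 5  (cmp 2,5)
bne again: taken
xor $t2, $t2, 5 → $t2=25^5=28
lw $t2, 0($t4) → $t2=M[108]=-5
and $t2, $t2, 31 → $t2=(-5)&31=27
add $t4, $t4, 4 → $t4=108+4=112
add $t7, $t7, 1 → $t7=2+1=3
cmp $t7, 5  (cmp 3,5)
bne again: taken
xor $t2, $t2, 5 → $t2=27^5=30
lw $t2, 0($t4) → $t2=M[112]=20
and $t2, $t2, 31 → $t2=20&31=20
add $t4, $t4, 4 → $t4=112+4=116
add $t7, $t7, 1 → $t7=3+1=4
cmp $t7, 5  (cmp 4,5)
bne again: taken
xor $t2, $t2, 5 → $t2=20^5=17
lw $t2, 0($t4) → $t2=M[116]=16
and $t2, $t2, 31 → $t2=16&31=16
add $t4, $t4, 4 → $t4=116+4=120
add $t7, $t7, 1 → $t7=4+1=5
cmp $t7, 5  (cmp 5,5)
bne again: not taken
or $t2, $t2, 19 → $t2=16|19=19
After step 39: $t4 = 120.

120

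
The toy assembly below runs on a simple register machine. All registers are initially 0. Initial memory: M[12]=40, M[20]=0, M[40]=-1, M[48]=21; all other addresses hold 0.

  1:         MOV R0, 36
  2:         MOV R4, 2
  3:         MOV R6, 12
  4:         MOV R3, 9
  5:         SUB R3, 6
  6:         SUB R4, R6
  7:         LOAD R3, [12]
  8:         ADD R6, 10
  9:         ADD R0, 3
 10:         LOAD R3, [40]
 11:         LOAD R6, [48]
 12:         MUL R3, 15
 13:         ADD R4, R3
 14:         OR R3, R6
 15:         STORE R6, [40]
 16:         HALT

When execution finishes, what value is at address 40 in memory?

after MOV R0, 36: R0=36
after MOV R4, 2: R4=2
after MOV R6, 12: R6=12
after MOV R3, 9: R3=9
after SUB R3, 6: R3=9-6=3
after SUB R4, R6: R4=2-12=-10
after LOAD R3, [12]: R3=M[12]=40
after ADD R6, 10: R6=12+10=22
after ADD R0, 3: R0=36+3=39
after LOAD R3, [40]: R3=M[40]=-1
after LOAD R6, [48]: R6=M[48]=21
after MUL R3, 15: R3=(-1)*15=-15
after ADD R4, R3: R4=(-10)+(-15)=-25
after OR R3, R6: R3=(-15)|21=-11
STORE R6, [40] → M[40]=21
halt.

21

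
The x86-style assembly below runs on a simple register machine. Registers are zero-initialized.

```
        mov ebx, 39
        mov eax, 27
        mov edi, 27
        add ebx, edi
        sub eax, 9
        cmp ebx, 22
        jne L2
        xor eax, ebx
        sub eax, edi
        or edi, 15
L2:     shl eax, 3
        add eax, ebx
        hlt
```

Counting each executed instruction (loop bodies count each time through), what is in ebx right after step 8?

mov ebx, 39 → ebx=39
mov eax, 27 → eax=27
mov edi, 27 → edi=27
add ebx, edi → ebx=39+27=66
sub eax, 9 → eax=27-9=18
cmp ebx, 22  (cmp 66,22)
jne L2: taken
shl eax, 3 → eax=18<<3=144
After step 8: ebx = 66.

66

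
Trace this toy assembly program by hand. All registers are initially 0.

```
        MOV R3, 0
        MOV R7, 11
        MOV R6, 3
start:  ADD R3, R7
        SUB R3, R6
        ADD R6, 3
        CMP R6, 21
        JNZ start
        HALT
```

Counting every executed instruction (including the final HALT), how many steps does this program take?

34

MOV R3, 0 → R3=0
MOV R7, 11 → R7=11
MOV R6, 3 → R6=3
ADD R3, R7 → R3=0+11=11
SUB R3, R6 → R3=11-3=8
ADD R6, 3 → R6=3+3=6
CMP R6, 21  (cmp 6,21)
JNZ start: taken
ADD R3, R7 → R3=8+11=19
SUB R3, R6 → R3=19-6=13
ADD R6, 3 → R6=6+3=9
CMP R6, 21  (cmp 9,21)
JNZ start: taken
ADD R3, R7 → R3=13+11=24
SUB R3, R6 → R3=24-9=15
ADD R6, 3 → R6=9+3=12
CMP R6, 21  (cmp 12,21)
JNZ start: taken
ADD R3, R7 → R3=15+11=26
SUB R3, R6 → R3=26-12=14
ADD R6, 3 → R6=12+3=15
CMP R6, 21  (cmp 15,21)
JNZ start: taken
ADD R3, R7 → R3=14+11=25
SUB R3, R6 → R3=25-15=10
ADD R6, 3 → R6=15+3=18
CMP R6, 21  (cmp 18,21)
JNZ start: taken
ADD R3, R7 → R3=10+11=21
SUB R3, R6 → R3=21-18=3
ADD R6, 3 → R6=18+3=21
CMP R6, 21  (cmp 21,21)
JNZ start: not taken
halt.
Total executed instructions: 34.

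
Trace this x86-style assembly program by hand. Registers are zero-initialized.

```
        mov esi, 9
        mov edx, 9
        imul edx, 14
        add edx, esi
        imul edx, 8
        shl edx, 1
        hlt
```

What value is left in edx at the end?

after mov esi, 9: esi=9
after mov edx, 9: edx=9
after imul edx, 14: edx=9*14=126
after add edx, esi: edx=126+9=135
after imul edx, 8: edx=135*8=1080
after shl edx, 1: edx=1080<<1=2160
halt.

2160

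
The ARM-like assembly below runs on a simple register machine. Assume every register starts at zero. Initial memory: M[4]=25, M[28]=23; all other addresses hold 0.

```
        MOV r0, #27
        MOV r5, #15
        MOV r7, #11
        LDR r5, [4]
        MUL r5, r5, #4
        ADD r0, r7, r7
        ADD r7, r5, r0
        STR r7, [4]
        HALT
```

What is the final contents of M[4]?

after MOV r0, #27: r0=27
after MOV r5, #15: r5=15
after MOV r7, #11: r7=11
after LDR r5, [4]: r5=M[4]=25
after MUL r5, r5, #4: r5=25*4=100
after ADD r0, r7, r7: r0=11+11=22
after ADD r7, r5, r0: r7=100+22=122
STR r7, [4] → M[4]=122
halt.

122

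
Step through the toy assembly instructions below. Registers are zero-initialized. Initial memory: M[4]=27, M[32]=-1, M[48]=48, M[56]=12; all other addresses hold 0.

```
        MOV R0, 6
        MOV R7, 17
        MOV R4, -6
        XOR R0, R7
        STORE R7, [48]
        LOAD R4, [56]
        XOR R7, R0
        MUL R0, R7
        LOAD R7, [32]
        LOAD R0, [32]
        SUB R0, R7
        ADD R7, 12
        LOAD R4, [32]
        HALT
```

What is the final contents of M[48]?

17

MOV R0, 6 → R0=6
MOV R7, 17 → R7=17
MOV R4, -6 → R4=-6
XOR R0, R7 → R0=6^17=23
STORE R7, [48] → M[48]=17
LOAD R4, [56] → R4=M[56]=12
XOR R7, R0 → R7=17^23=6
MUL R0, R7 → R0=23*6=138
LOAD R7, [32] → R7=M[32]=-1
LOAD R0, [32] → R0=M[32]=-1
SUB R0, R7 → R0=(-1)-(-1)=0
ADD R7, 12 → R7=(-1)+12=11
LOAD R4, [32] → R4=M[32]=-1
halt.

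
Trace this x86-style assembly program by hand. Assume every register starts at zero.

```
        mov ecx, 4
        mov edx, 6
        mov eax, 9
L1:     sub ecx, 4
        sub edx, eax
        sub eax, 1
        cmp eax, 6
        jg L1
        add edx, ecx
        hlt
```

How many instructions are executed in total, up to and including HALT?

ecx=4
edx=6
eax=9
ecx=4-4=0
edx=6-9=-3
eax=9-1=8
cmp eax, 6  (cmp 8,6)
jg L1: taken
ecx=0-4=-4
edx=(-3)-8=-11
eax=8-1=7
cmp eax, 6  (cmp 7,6)
jg L1: taken
ecx=(-4)-4=-8
edx=(-11)-7=-18
eax=7-1=6
cmp eax, 6  (cmp 6,6)
jg L1: not taken
edx=(-18)+(-8)=-26
halt.
Total executed instructions: 20.

20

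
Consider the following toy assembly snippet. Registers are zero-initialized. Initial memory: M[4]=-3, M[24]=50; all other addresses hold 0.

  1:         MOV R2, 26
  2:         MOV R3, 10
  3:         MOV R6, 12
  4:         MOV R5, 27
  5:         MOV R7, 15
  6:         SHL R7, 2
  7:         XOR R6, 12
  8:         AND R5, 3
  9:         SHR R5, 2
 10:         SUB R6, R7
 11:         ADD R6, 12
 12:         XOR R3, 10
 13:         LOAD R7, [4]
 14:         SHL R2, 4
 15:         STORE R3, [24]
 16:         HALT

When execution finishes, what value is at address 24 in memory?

0

R2=26
R3=10
R6=12
R5=27
R7=15
R7=15<<2=60
R6=12^12=0
R5=27&3=3
R5=3>>2=0
R6=0-60=-60
R6=(-60)+12=-48
R3=10^10=0
R7=M[4]=-3
R2=26<<4=416
STORE R3, [24] → M[24]=0
halt.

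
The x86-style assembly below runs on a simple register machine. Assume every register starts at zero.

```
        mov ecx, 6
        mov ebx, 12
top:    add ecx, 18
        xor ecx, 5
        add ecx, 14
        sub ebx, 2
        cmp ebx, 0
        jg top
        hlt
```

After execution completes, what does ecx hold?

after mov ecx, 6: ecx=6
after mov ebx, 12: ebx=12
after add ecx, 18: ecx=6+18=24
after xor ecx, 5: ecx=24^5=29
after add ecx, 14: ecx=29+14=43
after sub ebx, 2: ebx=12-2=10
cmp ebx, 0  (cmp 10,0)
jg top: taken
after add ecx, 18: ecx=43+18=61
after xor ecx, 5: ecx=61^5=56
after add ecx, 14: ecx=56+14=70
after sub ebx, 2: ebx=10-2=8
cmp ebx, 0  (cmp 8,0)
jg top: taken
after add ecx, 18: ecx=70+18=88
after xor ecx, 5: ecx=88^5=93
after add ecx, 14: ecx=93+14=107
after sub ebx, 2: ebx=8-2=6
cmp ebx, 0  (cmp 6,0)
jg top: taken
after add ecx, 18: ecx=107+18=125
after xor ecx, 5: ecx=125^5=120
after add ecx, 14: ecx=120+14=134
after sub ebx, 2: ebx=6-2=4
cmp ebx, 0  (cmp 4,0)
jg top: taken
after add ecx, 18: ecx=134+18=152
after xor ecx, 5: ecx=152^5=157
after add ecx, 14: ecx=157+14=171
after sub ebx, 2: ebx=4-2=2
cmp ebx, 0  (cmp 2,0)
jg top: taken
after add ecx, 18: ecx=171+18=189
after xor ecx, 5: ecx=189^5=184
after add ecx, 14: ecx=184+14=198
after sub ebx, 2: ebx=2-2=0
cmp ebx, 0  (cmp 0,0)
jg top: not taken
halt.

198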